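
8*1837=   14696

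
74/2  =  37 = 37.00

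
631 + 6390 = 7021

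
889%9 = 7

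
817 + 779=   1596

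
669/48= 13 + 15/16 = 13.94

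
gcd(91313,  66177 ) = 1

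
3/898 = 3/898 = 0.00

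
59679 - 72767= - 13088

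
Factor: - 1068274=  - 2^1 * 534137^1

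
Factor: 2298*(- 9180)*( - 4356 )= 91892607840 = 2^5* 3^6*5^1*11^2*17^1 * 383^1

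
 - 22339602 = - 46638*479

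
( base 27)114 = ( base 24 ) 17G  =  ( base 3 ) 1001011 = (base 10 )760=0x2F8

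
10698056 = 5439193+5258863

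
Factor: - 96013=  - 96013^1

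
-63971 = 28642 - 92613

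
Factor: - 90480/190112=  - 2^ (- 1 )*3^1* 5^1*29^1*457^( - 1) = - 435/914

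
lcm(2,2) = 2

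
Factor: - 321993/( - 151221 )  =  3^1*269^1*379^( - 1) = 807/379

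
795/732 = 265/244 = 1.09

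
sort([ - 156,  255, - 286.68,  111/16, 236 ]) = [-286.68, - 156,111/16,236,255 ]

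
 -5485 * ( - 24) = 131640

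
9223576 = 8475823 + 747753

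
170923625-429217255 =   -  258293630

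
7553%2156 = 1085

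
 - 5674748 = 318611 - 5993359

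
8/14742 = 4/7371 = 0.00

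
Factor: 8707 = 8707^1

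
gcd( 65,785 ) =5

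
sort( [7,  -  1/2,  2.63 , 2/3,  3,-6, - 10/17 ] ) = [-6,-10/17,- 1/2,2/3,2.63,3,7 ] 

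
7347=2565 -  - 4782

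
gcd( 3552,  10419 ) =3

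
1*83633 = 83633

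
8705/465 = 1741/93=18.72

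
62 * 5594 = 346828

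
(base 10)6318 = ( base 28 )81i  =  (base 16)18ae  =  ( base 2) 1100010101110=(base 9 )8600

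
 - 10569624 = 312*( - 33877 )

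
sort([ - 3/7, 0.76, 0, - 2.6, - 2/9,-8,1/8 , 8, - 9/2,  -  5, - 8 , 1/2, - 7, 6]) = [ - 8,-8,-7, - 5, - 9/2, -2.6 , - 3/7, - 2/9,  0, 1/8,1/2 , 0.76, 6, 8 ] 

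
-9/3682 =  - 9/3682 = - 0.00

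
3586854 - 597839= 2989015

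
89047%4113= 2674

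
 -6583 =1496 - 8079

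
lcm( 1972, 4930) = 9860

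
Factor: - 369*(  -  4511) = 1664559 = 3^2*13^1*41^1*347^1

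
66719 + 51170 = 117889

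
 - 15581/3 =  - 5194+ 1/3 = -5193.67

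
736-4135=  - 3399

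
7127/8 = 890+7/8 = 890.88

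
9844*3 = 29532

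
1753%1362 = 391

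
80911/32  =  2528 + 15/32  =  2528.47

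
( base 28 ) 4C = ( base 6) 324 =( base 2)1111100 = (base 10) 124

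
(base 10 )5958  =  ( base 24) A86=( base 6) 43330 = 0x1746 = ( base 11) 4527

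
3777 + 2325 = 6102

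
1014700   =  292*3475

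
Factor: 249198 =2^1*3^1*41^1*1013^1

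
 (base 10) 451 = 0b111000011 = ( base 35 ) CV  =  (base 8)703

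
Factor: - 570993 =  - 3^1 * 190331^1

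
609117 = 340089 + 269028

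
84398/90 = 937 + 34/45 = 937.76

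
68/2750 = 34/1375 = 0.02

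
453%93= 81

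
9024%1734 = 354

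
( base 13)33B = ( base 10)557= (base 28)JP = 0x22D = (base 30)IH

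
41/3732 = 41/3732 = 0.01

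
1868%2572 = 1868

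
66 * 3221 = 212586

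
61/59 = 1 + 2/59 = 1.03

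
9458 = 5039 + 4419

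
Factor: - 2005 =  - 5^1*401^1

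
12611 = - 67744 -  - 80355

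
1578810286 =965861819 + 612948467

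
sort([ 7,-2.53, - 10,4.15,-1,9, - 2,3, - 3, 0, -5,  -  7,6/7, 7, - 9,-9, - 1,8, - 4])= [-10 , - 9,  -  9, - 7,-5,-4, - 3,  -  2.53, - 2, - 1, - 1,0,  6/7, 3,4.15,  7, 7 , 8,9]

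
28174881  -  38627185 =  - 10452304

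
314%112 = 90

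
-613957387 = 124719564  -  738676951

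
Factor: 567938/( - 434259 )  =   - 2^1*3^( - 2)*61^( - 1 )*359^1  =  -718/549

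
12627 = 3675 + 8952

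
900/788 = 225/197 = 1.14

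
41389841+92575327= 133965168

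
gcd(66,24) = 6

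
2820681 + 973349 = 3794030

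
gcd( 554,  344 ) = 2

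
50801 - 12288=38513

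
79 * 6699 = 529221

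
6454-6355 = 99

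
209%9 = 2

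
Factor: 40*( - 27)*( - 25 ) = 27000 = 2^3 * 3^3 * 5^3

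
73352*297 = 21785544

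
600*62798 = 37678800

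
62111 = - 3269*(-19) 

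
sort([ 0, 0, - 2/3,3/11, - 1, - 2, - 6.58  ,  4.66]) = [ - 6.58, - 2, - 1, - 2/3, 0, 0,3/11 , 4.66 ] 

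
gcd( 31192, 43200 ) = 8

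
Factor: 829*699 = 3^1*233^1 *829^1=579471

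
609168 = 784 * 777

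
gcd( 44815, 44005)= 5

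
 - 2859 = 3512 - 6371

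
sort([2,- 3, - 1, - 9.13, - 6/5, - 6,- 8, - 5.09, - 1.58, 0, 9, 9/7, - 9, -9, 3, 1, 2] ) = [ - 9.13, - 9,- 9,-8 , - 6,-5.09, - 3, - 1.58,-6/5,-1, 0,1 , 9/7,2,2, 3, 9]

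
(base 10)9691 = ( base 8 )22733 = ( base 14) 3763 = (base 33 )8tm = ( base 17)1G91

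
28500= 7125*4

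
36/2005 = 36/2005 = 0.02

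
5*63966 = 319830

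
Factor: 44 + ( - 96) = - 2^2 * 13^1 = - 52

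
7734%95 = 39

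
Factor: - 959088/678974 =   -  2^3*3^1*13^1 * 29^1*53^1 *193^( - 1)*1759^( - 1) = -  479544/339487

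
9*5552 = 49968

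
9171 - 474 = 8697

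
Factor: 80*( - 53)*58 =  -2^5*5^1 * 29^1 * 53^1=-  245920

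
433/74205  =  433/74205 = 0.01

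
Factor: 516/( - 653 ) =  - 2^2*3^1*43^1*653^( - 1) 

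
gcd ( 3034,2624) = 82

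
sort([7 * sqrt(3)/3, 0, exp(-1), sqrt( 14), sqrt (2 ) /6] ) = [ 0, sqrt(2 )/6,exp( - 1),sqrt( 14) , 7* sqrt(3)/3 ] 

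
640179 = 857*747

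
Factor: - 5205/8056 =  - 2^( - 3) * 3^1*5^1*19^(-1)*53^( - 1 )*347^1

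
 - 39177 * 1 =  - 39177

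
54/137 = 54/137 = 0.39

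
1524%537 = 450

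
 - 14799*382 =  - 5653218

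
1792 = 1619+173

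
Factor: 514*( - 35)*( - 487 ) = 2^1*5^1*7^1*257^1*487^1=8761130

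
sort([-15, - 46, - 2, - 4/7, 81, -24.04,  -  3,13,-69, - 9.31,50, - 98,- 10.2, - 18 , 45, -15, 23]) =[-98,-69,-46, - 24.04, - 18,-15, - 15,  -  10.2, - 9.31, - 3, - 2, - 4/7, 13, 23, 45,50,  81] 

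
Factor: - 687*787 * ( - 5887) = 3182918403=3^1 * 7^1 * 29^2 * 229^1*787^1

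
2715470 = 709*3830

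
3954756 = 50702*78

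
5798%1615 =953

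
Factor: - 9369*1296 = -2^4*3^7*347^1 = - 12142224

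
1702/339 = 5 + 7/339 = 5.02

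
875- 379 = 496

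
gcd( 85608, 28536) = 28536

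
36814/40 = 920 +7/20= 920.35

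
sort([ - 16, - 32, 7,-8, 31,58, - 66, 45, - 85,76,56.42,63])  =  [  -  85,-66,- 32,- 16, - 8,7, 31, 45, 56.42,58,63,76 ] 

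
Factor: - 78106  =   - 2^1*7^2 * 797^1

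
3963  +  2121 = 6084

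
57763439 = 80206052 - 22442613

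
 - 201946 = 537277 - 739223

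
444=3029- 2585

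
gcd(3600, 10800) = 3600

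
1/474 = 1/474  =  0.00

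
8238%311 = 152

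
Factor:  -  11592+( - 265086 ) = -2^1*3^2*19^1*809^1 = - 276678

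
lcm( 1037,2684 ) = 45628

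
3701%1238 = 1225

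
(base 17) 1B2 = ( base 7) 1252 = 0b111011110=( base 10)478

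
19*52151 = 990869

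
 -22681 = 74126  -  96807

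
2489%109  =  91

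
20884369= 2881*7249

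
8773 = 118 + 8655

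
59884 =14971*4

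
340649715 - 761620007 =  - 420970292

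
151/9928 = 151/9928 = 0.02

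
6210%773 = 26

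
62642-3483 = 59159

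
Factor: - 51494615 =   -  5^1*17^1*421^1*1439^1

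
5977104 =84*71156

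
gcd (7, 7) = 7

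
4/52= 1/13 = 0.08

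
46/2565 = 46/2565 = 0.02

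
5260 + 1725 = 6985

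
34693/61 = 34693/61 = 568.74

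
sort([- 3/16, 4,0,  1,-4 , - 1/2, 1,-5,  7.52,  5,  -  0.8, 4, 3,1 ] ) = [ - 5,-4, - 0.8,-1/2,-3/16, 0,1,1, 1,  3, 4, 4,5, 7.52]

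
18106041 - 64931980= - 46825939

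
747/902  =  747/902 = 0.83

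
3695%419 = 343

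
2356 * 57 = 134292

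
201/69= 67/23 = 2.91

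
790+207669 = 208459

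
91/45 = 91/45 = 2.02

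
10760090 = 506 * 21265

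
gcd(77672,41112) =8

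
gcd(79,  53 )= 1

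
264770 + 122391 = 387161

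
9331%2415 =2086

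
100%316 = 100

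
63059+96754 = 159813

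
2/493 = 2/493 = 0.00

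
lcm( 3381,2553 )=125097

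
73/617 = 73/617 = 0.12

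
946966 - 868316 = 78650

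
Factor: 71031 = 3^1*23677^1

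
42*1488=62496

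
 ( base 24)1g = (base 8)50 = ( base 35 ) 15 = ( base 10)40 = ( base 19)22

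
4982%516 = 338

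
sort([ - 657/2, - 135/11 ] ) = [ - 657/2 , - 135/11 ] 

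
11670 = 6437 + 5233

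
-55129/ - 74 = 744 + 73/74 = 744.99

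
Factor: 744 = 2^3*3^1*31^1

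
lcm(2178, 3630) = 10890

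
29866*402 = 12006132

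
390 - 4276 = -3886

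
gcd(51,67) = 1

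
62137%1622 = 501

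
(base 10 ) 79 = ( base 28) 2N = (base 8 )117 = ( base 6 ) 211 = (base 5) 304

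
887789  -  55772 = 832017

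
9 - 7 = 2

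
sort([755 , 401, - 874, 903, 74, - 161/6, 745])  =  [ - 874, - 161/6,74,401,745,755, 903]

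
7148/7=7148/7 = 1021.14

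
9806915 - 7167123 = 2639792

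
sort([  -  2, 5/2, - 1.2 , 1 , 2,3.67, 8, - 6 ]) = [ - 6, - 2,-1.2, 1, 2,  5/2,3.67,8 ]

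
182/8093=182/8093 = 0.02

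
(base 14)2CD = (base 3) 210020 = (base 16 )23d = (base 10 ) 573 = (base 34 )GT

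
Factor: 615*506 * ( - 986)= -2^2*3^1* 5^1  *11^1*17^1*23^1*29^1*41^1 = - 306833340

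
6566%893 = 315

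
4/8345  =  4/8345 = 0.00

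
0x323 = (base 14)415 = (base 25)173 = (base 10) 803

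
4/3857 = 4/3857= 0.00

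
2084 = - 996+3080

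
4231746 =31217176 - 26985430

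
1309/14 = 187/2 =93.50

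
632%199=35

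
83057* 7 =581399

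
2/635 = 2/635= 0.00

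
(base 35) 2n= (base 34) 2p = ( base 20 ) 4d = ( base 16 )5d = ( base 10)93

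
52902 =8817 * 6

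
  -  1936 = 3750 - 5686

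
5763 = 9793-4030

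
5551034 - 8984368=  - 3433334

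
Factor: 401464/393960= 3^( -1 )*5^(  -  1)*7^(-1)*107^1 =107/105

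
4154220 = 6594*630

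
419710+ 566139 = 985849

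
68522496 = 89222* 768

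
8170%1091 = 533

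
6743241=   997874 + 5745367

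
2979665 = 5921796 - 2942131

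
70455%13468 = 3115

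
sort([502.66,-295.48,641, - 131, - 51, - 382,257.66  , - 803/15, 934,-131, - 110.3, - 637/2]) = [ - 382, - 637/2, - 295.48, - 131, - 131, - 110.3, - 803/15, - 51,257.66 , 502.66, 641, 934] 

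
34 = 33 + 1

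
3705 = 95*39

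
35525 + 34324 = 69849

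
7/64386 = 1/9198 = 0.00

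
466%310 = 156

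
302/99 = 3 + 5/99 = 3.05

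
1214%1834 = 1214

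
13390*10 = 133900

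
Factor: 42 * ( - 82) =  - 3444 = - 2^2*3^1*7^1 *41^1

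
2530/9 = 281 + 1/9 = 281.11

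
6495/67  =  96  +  63/67 = 96.94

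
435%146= 143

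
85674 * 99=8481726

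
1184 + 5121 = 6305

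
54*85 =4590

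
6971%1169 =1126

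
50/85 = 10/17=0.59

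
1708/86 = 854/43 = 19.86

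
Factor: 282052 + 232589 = 3^1*17^1*10091^1 = 514641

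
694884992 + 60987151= 755872143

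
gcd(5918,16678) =538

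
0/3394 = 0 = 0.00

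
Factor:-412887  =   - 3^1*229^1*601^1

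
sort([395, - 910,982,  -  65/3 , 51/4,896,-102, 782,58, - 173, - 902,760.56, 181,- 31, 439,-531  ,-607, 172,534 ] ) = [ - 910, - 902, - 607 , - 531,-173, - 102, - 31,-65/3,51/4,58,172,181,395,439,534,760.56, 782,896,982 ]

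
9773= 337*29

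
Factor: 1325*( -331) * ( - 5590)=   2451634250 = 2^1 * 5^3 *13^1 * 43^1*53^1*331^1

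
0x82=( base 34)3S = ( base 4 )2002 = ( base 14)94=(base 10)130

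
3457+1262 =4719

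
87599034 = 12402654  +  75196380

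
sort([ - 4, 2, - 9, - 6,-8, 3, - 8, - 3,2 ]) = [ - 9,-8, - 8,-6, - 4, - 3, 2,2,3]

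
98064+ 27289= 125353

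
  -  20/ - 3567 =20/3567=0.01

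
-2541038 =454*( - 5597) 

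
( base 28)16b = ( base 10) 963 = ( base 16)3c3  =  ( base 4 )33003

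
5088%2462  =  164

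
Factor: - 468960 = -2^5*3^1*5^1*977^1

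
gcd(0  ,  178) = 178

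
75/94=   75/94 = 0.80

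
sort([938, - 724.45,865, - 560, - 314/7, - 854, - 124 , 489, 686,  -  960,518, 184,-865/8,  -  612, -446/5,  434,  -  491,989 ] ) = [  -  960, - 854,-724.45, - 612, - 560, - 491, - 124, - 865/8,  -  446/5 , - 314/7,184, 434,489, 518, 686, 865,938,989]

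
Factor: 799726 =2^1*281^1*1423^1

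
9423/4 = 2355+3/4  =  2355.75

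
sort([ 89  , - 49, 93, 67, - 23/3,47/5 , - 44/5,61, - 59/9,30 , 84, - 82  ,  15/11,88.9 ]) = [ -82, - 49,-44/5,-23/3,-59/9,15/11,47/5, 30, 61, 67,  84,88.9, 89, 93 ] 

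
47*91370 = 4294390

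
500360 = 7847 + 492513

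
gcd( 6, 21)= 3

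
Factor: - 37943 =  - 19^1*1997^1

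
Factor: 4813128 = 2^3*3^3*22283^1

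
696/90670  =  348/45335 = 0.01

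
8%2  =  0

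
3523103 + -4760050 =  - 1236947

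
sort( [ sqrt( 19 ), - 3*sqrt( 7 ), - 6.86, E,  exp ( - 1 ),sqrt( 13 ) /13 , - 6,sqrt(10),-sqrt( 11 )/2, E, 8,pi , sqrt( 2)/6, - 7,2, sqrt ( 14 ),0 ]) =[ - 3*sqrt( 7 ),-7,  -  6.86, - 6, - sqrt(11 )/2,  0, sqrt ( 2 )/6,sqrt(13 )/13, exp (  -  1 ),  2,E, E , pi,sqrt(10 ), sqrt( 14 ), sqrt (19), 8]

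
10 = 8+2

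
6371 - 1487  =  4884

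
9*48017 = 432153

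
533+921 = 1454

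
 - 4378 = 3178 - 7556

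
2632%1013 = 606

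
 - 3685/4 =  - 922  +  3/4 = -921.25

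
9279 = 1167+8112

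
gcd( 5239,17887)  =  31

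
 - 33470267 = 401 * ( - 83467 )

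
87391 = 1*87391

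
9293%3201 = 2891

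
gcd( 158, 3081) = 79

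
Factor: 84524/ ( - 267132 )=-3^( - 1)*11^1 * 17^1*197^( - 1) = -187/591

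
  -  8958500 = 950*(-9430 ) 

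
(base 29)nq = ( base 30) N3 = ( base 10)693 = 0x2B5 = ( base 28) OL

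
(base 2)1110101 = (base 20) 5H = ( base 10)117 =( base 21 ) 5c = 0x75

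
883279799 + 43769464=927049263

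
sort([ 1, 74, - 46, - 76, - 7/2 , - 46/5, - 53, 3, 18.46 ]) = [ - 76, - 53, - 46, - 46/5,  -  7/2, 1,3, 18.46, 74] 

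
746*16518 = 12322428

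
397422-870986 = -473564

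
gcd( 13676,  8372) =52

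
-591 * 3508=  -2073228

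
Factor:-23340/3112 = -15/2 = -  2^(-1) * 3^1*5^1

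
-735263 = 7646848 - 8382111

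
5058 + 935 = 5993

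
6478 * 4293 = 27810054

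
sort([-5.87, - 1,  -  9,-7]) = [-9, -7, - 5.87,-1 ]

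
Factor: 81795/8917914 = 2^( - 1 )*5^1 * 7^1 * 19^1*41^1*157^(  -  1 )*9467^( - 1)=27265/2972638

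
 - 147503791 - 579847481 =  - 727351272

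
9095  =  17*535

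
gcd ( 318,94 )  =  2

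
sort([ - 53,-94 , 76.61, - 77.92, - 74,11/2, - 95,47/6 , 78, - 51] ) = [-95,- 94, - 77.92, -74 , -53, - 51,11/2, 47/6 , 76.61, 78]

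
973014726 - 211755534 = 761259192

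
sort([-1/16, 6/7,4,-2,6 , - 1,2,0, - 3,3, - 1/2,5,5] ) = [ - 3, -2, - 1, - 1/2 , -1/16,  0 , 6/7, 2,3,4,5, 5,6 ]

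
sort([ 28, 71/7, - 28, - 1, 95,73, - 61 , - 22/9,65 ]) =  [ - 61, - 28,  -  22/9,  -  1, 71/7,28,65,73,95]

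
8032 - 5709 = 2323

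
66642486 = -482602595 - -549245081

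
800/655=160/131= 1.22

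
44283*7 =309981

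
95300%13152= 3236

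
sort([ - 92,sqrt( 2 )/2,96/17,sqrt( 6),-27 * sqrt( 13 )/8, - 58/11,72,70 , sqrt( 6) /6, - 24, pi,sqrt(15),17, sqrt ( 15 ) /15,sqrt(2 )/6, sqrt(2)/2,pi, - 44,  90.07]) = [ - 92,  -  44, - 24, - 27* sqrt(13 )/8 , - 58/11 , sqrt( 2)/6,sqrt(15)/15,sqrt(6)/6,sqrt( 2)/2, sqrt( 2) /2,sqrt(6 ), pi,pi,  sqrt( 15 ),96/17,17, 70, 72, 90.07] 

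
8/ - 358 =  - 4/179 = - 0.02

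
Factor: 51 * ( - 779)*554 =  - 22009866 = -  2^1*3^1*17^1*19^1*41^1*277^1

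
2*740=1480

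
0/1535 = 0=0.00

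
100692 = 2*50346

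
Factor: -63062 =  - 2^1 * 31531^1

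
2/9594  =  1/4797 = 0.00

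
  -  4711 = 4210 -8921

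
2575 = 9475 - 6900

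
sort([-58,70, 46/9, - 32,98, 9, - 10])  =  [-58, - 32,-10, 46/9 , 9, 70,98]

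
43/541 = 43/541 = 0.08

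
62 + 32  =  94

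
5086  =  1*5086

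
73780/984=74 + 241/246 = 74.98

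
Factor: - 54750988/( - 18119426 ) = 27375494/9059713 = 2^1 * 13^(-1)*19^( - 1)*43^( - 1 )*139^1*853^( - 1)*98473^1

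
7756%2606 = 2544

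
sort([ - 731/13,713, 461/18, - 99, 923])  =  [-99, - 731/13, 461/18,713, 923] 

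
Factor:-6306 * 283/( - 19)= 1784598/19 = 2^1*3^1*19^( -1)*283^1*1051^1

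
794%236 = 86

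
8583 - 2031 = 6552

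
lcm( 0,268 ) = 0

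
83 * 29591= 2456053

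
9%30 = 9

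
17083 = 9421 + 7662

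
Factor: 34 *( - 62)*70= - 2^3*5^1*7^1*17^1*31^1 = - 147560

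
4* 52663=210652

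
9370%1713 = 805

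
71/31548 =71/31548 = 0.00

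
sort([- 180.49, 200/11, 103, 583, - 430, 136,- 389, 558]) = [ - 430 ,-389,  -  180.49,200/11, 103,  136, 558, 583 ] 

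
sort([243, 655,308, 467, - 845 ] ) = [ - 845 , 243,308, 467,  655 ] 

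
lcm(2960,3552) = 17760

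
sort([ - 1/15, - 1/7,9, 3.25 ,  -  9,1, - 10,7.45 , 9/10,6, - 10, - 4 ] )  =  [ - 10,- 10, - 9, - 4, - 1/7, - 1/15,  9/10,1, 3.25, 6,7.45, 9]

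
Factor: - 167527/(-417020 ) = 2^( - 2)*5^( - 1) * 29^(  -  1 ) *233^1 = 233/580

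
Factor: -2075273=  -  2075273^1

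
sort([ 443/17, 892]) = [ 443/17,892]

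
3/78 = 1/26 = 0.04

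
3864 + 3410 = 7274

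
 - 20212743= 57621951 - 77834694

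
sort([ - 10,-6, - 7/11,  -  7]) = [ - 10, - 7, - 6,  -  7/11] 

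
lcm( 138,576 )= 13248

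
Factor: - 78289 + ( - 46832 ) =-3^1*179^1*233^1 = -  125121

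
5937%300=237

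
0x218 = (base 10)536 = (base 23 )107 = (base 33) g8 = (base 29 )ie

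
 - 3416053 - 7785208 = - 11201261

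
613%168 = 109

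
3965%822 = 677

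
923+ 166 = 1089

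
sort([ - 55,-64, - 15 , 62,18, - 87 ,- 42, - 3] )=[ - 87,-64,-55, - 42, - 15, - 3,18,62]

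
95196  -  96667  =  -1471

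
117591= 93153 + 24438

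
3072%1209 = 654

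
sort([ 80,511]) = [ 80, 511]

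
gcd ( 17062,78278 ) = 2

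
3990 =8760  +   - 4770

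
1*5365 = 5365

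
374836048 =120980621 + 253855427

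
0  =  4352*0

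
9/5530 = 9/5530 = 0.00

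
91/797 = 91/797  =  0.11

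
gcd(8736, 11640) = 24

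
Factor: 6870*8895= 61108650 = 2^1*3^2*5^2*229^1 * 593^1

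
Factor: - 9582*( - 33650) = 322434300 = 2^2*3^1 * 5^2*673^1*1597^1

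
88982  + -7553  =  81429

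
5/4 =5/4 = 1.25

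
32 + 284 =316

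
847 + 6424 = 7271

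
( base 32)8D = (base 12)1A5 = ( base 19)E3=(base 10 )269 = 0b100001101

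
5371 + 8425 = 13796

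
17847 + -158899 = -141052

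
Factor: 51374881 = 151^1 * 313^1*1087^1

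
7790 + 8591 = 16381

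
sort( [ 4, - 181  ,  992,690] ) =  [ - 181, 4,690,  992 ] 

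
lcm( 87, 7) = 609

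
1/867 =1/867=0.00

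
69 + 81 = 150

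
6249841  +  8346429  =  14596270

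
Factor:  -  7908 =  - 2^2*3^1 * 659^1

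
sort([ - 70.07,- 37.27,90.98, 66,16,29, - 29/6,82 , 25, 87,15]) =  [ - 70.07,-37.27,-29/6,15, 16 , 25,29,66,82, 87, 90.98]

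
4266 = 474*9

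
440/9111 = 440/9111 = 0.05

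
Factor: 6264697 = 31^1*202087^1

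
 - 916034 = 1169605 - 2085639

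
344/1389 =344/1389 = 0.25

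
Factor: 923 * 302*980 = 273171080 = 2^3*5^1 * 7^2*13^1*71^1*151^1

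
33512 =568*59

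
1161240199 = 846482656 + 314757543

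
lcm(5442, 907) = 5442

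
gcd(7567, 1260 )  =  7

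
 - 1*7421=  -7421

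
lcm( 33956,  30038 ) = 780988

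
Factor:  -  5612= - 2^2  *23^1*61^1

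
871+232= 1103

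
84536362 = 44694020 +39842342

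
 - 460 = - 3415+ 2955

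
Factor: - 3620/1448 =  - 5/2= - 2^ (-1)*5^1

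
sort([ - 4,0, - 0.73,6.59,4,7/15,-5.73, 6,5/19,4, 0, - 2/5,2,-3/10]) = [ - 5.73, - 4, - 0.73, - 2/5, - 3/10, 0,0, 5/19,7/15 , 2,4, 4 , 6,6.59]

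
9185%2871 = 572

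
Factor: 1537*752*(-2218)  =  -2563617632 = - 2^5*29^1*47^1*53^1*1109^1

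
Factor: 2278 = 2^1*17^1*67^1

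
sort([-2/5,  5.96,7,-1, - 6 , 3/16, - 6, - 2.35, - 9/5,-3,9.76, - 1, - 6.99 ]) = [-6.99, - 6, - 6, - 3, - 2.35, - 9/5, - 1 , - 1, - 2/5 , 3/16, 5.96, 7,9.76 ]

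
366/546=61/91 = 0.67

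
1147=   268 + 879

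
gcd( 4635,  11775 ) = 15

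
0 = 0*( - 703)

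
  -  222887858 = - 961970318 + 739082460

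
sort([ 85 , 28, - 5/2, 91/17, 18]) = [ - 5/2, 91/17, 18,28, 85] 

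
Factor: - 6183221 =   -  11^2*137^1*373^1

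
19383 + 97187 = 116570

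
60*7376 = 442560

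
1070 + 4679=5749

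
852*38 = 32376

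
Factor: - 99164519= - 17^1 * 5833207^1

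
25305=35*723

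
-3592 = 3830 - 7422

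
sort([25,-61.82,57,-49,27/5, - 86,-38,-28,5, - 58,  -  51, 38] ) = [ - 86,  -  61.82, - 58, - 51 , - 49,  -  38,-28,5,27/5,25, 38, 57] 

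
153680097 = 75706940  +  77973157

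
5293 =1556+3737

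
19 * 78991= 1500829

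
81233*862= 70022846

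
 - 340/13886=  - 1 + 6773/6943 = - 0.02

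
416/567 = 416/567 =0.73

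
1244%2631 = 1244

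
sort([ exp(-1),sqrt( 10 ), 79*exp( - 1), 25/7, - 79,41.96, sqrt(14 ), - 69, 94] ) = [ - 79, - 69,  exp( -1 ),  sqrt(10),25/7, sqrt(14 ),  79*exp( - 1 ), 41.96 , 94]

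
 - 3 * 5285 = -15855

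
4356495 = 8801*495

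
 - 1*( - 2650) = 2650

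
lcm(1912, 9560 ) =9560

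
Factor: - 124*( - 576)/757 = 71424/757 =2^8*3^2 * 31^1*  757^( -1) 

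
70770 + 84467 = 155237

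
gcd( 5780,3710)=10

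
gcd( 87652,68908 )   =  4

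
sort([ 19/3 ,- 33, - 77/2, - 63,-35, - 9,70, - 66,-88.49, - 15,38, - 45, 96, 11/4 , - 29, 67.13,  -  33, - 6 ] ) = [-88.49, - 66,-63,  -  45, - 77/2,-35,-33, - 33,-29, - 15,  -  9, - 6,11/4,19/3, 38, 67.13,  70, 96] 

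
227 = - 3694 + 3921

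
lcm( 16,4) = 16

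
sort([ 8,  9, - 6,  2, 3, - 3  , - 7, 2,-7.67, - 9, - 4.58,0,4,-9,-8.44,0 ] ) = [  -  9,-9, - 8.44, -7.67, - 7, - 6, - 4.58, -3, 0, 0, 2 , 2, 3, 4,8, 9]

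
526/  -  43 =  -  526/43 = -  12.23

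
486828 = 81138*6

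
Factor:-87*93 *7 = -3^2*7^1*29^1 * 31^1 = - 56637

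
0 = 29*0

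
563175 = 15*37545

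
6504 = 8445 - 1941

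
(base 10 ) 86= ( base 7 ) 152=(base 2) 1010110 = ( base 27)35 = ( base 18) 4e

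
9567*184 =1760328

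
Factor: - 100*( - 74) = 2^3*5^2*37^1 =7400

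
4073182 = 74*55043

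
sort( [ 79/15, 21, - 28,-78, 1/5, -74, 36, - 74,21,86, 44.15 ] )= [  -  78,-74, - 74,-28,1/5, 79/15, 21, 21, 36, 44.15,  86]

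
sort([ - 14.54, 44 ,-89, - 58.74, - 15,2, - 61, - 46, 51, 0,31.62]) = [ - 89, - 61 ,- 58.74 ,-46, - 15 ,  -  14.54, 0,2, 31.62, 44, 51 ]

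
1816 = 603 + 1213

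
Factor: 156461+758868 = 353^1*2593^1 = 915329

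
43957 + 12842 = 56799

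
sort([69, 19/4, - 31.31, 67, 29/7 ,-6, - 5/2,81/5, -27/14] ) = [  -  31.31 , -6 , - 5/2, - 27/14, 29/7, 19/4 , 81/5, 67, 69]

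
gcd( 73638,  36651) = 3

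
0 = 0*4007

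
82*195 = 15990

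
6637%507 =46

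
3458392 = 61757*56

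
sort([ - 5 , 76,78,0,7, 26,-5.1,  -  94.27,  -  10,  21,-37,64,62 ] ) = [ - 94.27, - 37,-10, - 5.1, - 5,0,7,  21, 26, 62,  64 , 76 , 78 ]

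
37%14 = 9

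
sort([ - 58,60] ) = [- 58,60] 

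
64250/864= 74 +157/432 = 74.36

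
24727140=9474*2610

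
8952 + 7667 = 16619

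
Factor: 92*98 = 2^3*7^2*23^1 = 9016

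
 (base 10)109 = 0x6D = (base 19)5E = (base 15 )74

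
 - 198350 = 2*( - 99175 ) 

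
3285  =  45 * 73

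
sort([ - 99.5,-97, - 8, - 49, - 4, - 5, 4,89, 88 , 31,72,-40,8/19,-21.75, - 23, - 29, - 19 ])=[ - 99.5, - 97, - 49,-40, - 29,-23, - 21.75, -19, - 8,  -  5, - 4,8/19,  4,31,72, 88, 89 ] 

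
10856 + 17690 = 28546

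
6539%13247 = 6539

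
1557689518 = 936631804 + 621057714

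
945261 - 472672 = 472589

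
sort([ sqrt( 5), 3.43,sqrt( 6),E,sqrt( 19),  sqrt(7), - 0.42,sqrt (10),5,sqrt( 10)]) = [- 0.42,sqrt(5),sqrt( 6),sqrt( 7 ),E, sqrt( 10), sqrt(10), 3.43, sqrt( 19 ),5 ] 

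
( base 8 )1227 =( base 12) 473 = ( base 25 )11D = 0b1010010111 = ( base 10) 663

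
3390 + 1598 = 4988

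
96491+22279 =118770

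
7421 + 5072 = 12493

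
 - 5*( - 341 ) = 1705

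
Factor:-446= - 2^1 * 223^1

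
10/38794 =5/19397 = 0.00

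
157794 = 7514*21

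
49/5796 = 7/828 =0.01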